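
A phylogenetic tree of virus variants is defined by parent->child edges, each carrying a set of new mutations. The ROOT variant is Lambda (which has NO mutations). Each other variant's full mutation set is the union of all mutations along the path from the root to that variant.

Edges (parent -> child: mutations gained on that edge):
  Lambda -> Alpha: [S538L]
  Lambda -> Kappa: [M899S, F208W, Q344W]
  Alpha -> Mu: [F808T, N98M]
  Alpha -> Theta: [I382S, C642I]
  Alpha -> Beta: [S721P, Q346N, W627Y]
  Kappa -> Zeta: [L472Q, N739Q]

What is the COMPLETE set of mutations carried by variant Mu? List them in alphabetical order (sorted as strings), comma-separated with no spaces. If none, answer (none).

Answer: F808T,N98M,S538L

Derivation:
At Lambda: gained [] -> total []
At Alpha: gained ['S538L'] -> total ['S538L']
At Mu: gained ['F808T', 'N98M'] -> total ['F808T', 'N98M', 'S538L']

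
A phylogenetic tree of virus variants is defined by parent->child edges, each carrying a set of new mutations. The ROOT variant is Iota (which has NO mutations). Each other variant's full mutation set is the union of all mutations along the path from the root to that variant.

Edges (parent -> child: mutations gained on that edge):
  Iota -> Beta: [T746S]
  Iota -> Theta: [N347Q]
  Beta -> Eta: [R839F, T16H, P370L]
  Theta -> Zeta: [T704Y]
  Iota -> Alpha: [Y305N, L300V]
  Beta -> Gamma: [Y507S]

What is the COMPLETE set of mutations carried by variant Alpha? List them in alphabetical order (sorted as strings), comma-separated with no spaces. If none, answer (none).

Answer: L300V,Y305N

Derivation:
At Iota: gained [] -> total []
At Alpha: gained ['Y305N', 'L300V'] -> total ['L300V', 'Y305N']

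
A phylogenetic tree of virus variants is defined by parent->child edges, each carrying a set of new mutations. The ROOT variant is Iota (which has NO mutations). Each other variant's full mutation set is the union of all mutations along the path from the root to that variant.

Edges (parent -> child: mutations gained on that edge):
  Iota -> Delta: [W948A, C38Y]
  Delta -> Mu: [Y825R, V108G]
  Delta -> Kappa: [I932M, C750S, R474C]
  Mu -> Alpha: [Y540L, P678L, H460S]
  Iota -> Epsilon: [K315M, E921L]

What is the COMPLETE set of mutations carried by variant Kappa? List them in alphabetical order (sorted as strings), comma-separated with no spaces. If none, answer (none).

At Iota: gained [] -> total []
At Delta: gained ['W948A', 'C38Y'] -> total ['C38Y', 'W948A']
At Kappa: gained ['I932M', 'C750S', 'R474C'] -> total ['C38Y', 'C750S', 'I932M', 'R474C', 'W948A']

Answer: C38Y,C750S,I932M,R474C,W948A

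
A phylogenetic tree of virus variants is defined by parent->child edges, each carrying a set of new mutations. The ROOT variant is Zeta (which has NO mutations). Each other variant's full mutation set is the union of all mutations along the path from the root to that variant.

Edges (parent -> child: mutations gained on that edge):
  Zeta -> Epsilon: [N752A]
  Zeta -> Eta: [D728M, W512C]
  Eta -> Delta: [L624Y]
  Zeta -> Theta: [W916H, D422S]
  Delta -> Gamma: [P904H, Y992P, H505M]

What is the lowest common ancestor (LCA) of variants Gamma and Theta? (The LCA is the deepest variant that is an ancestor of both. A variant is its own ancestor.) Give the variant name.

Path from root to Gamma: Zeta -> Eta -> Delta -> Gamma
  ancestors of Gamma: {Zeta, Eta, Delta, Gamma}
Path from root to Theta: Zeta -> Theta
  ancestors of Theta: {Zeta, Theta}
Common ancestors: {Zeta}
Walk up from Theta: Theta (not in ancestors of Gamma), Zeta (in ancestors of Gamma)
Deepest common ancestor (LCA) = Zeta

Answer: Zeta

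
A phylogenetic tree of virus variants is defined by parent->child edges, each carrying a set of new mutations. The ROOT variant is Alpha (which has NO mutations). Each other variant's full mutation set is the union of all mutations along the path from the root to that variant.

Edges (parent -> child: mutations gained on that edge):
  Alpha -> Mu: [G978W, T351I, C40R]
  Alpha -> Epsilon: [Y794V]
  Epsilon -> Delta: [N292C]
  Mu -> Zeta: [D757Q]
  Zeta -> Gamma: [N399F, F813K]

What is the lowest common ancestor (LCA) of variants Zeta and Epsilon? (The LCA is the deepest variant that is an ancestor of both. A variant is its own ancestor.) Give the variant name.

Path from root to Zeta: Alpha -> Mu -> Zeta
  ancestors of Zeta: {Alpha, Mu, Zeta}
Path from root to Epsilon: Alpha -> Epsilon
  ancestors of Epsilon: {Alpha, Epsilon}
Common ancestors: {Alpha}
Walk up from Epsilon: Epsilon (not in ancestors of Zeta), Alpha (in ancestors of Zeta)
Deepest common ancestor (LCA) = Alpha

Answer: Alpha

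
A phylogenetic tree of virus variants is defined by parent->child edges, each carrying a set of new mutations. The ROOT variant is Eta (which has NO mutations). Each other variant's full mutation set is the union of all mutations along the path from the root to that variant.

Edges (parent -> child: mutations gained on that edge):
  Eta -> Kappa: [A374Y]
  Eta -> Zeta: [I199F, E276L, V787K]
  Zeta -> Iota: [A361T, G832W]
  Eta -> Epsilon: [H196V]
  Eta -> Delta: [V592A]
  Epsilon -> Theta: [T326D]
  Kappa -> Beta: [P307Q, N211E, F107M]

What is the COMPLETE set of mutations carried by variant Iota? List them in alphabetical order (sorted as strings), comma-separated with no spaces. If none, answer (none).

Answer: A361T,E276L,G832W,I199F,V787K

Derivation:
At Eta: gained [] -> total []
At Zeta: gained ['I199F', 'E276L', 'V787K'] -> total ['E276L', 'I199F', 'V787K']
At Iota: gained ['A361T', 'G832W'] -> total ['A361T', 'E276L', 'G832W', 'I199F', 'V787K']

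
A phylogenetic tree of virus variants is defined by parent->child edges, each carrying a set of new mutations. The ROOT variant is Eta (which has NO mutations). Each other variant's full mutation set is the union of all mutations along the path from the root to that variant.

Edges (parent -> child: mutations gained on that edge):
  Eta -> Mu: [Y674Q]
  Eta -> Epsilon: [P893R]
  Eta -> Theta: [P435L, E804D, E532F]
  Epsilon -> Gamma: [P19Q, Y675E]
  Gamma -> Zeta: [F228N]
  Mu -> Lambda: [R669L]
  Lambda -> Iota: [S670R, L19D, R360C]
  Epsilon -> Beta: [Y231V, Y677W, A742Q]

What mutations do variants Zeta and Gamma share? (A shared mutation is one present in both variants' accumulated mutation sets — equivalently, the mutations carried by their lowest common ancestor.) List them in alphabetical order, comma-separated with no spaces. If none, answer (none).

Accumulating mutations along path to Zeta:
  At Eta: gained [] -> total []
  At Epsilon: gained ['P893R'] -> total ['P893R']
  At Gamma: gained ['P19Q', 'Y675E'] -> total ['P19Q', 'P893R', 'Y675E']
  At Zeta: gained ['F228N'] -> total ['F228N', 'P19Q', 'P893R', 'Y675E']
Mutations(Zeta) = ['F228N', 'P19Q', 'P893R', 'Y675E']
Accumulating mutations along path to Gamma:
  At Eta: gained [] -> total []
  At Epsilon: gained ['P893R'] -> total ['P893R']
  At Gamma: gained ['P19Q', 'Y675E'] -> total ['P19Q', 'P893R', 'Y675E']
Mutations(Gamma) = ['P19Q', 'P893R', 'Y675E']
Intersection: ['F228N', 'P19Q', 'P893R', 'Y675E'] ∩ ['P19Q', 'P893R', 'Y675E'] = ['P19Q', 'P893R', 'Y675E']

Answer: P19Q,P893R,Y675E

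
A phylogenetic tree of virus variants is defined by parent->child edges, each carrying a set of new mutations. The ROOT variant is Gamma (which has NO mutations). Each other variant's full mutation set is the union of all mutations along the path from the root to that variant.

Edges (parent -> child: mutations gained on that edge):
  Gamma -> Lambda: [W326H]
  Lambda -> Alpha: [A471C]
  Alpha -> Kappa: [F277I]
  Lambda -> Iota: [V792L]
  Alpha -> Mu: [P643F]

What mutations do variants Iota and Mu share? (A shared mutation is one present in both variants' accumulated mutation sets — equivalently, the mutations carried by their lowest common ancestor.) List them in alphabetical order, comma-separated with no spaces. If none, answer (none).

Accumulating mutations along path to Iota:
  At Gamma: gained [] -> total []
  At Lambda: gained ['W326H'] -> total ['W326H']
  At Iota: gained ['V792L'] -> total ['V792L', 'W326H']
Mutations(Iota) = ['V792L', 'W326H']
Accumulating mutations along path to Mu:
  At Gamma: gained [] -> total []
  At Lambda: gained ['W326H'] -> total ['W326H']
  At Alpha: gained ['A471C'] -> total ['A471C', 'W326H']
  At Mu: gained ['P643F'] -> total ['A471C', 'P643F', 'W326H']
Mutations(Mu) = ['A471C', 'P643F', 'W326H']
Intersection: ['V792L', 'W326H'] ∩ ['A471C', 'P643F', 'W326H'] = ['W326H']

Answer: W326H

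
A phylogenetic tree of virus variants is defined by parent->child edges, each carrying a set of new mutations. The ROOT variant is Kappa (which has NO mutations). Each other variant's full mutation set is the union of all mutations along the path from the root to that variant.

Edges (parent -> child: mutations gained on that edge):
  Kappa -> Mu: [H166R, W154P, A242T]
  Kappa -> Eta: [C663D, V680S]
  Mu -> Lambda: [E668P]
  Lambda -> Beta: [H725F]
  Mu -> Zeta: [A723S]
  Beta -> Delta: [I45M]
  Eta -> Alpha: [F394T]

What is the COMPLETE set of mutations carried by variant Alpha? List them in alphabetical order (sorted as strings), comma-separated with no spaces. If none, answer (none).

Answer: C663D,F394T,V680S

Derivation:
At Kappa: gained [] -> total []
At Eta: gained ['C663D', 'V680S'] -> total ['C663D', 'V680S']
At Alpha: gained ['F394T'] -> total ['C663D', 'F394T', 'V680S']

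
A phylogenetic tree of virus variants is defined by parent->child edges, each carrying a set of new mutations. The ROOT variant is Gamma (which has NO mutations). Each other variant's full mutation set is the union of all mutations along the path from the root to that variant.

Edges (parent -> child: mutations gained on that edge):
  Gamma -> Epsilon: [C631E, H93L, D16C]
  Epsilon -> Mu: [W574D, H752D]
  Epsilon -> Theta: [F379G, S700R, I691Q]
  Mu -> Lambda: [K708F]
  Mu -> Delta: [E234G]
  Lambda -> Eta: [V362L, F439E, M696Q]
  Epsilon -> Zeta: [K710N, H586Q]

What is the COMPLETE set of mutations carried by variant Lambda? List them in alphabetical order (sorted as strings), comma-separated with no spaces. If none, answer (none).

Answer: C631E,D16C,H752D,H93L,K708F,W574D

Derivation:
At Gamma: gained [] -> total []
At Epsilon: gained ['C631E', 'H93L', 'D16C'] -> total ['C631E', 'D16C', 'H93L']
At Mu: gained ['W574D', 'H752D'] -> total ['C631E', 'D16C', 'H752D', 'H93L', 'W574D']
At Lambda: gained ['K708F'] -> total ['C631E', 'D16C', 'H752D', 'H93L', 'K708F', 'W574D']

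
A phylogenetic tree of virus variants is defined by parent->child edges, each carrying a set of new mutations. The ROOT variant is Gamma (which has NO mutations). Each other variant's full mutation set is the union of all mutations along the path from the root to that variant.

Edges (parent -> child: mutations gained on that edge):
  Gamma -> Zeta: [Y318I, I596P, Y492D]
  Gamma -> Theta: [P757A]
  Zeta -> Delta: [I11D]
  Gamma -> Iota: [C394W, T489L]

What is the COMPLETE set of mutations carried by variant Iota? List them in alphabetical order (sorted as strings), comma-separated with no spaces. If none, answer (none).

At Gamma: gained [] -> total []
At Iota: gained ['C394W', 'T489L'] -> total ['C394W', 'T489L']

Answer: C394W,T489L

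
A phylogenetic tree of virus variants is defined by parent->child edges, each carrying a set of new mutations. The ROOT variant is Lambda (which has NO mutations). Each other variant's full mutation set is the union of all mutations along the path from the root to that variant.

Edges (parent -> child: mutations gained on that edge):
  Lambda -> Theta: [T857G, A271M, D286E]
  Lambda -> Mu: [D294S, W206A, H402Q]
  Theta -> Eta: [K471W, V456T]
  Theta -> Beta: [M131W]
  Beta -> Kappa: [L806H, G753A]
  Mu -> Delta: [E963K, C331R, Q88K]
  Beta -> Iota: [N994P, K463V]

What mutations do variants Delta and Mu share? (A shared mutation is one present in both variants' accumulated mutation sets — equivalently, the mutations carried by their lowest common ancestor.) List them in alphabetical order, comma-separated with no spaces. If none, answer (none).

Answer: D294S,H402Q,W206A

Derivation:
Accumulating mutations along path to Delta:
  At Lambda: gained [] -> total []
  At Mu: gained ['D294S', 'W206A', 'H402Q'] -> total ['D294S', 'H402Q', 'W206A']
  At Delta: gained ['E963K', 'C331R', 'Q88K'] -> total ['C331R', 'D294S', 'E963K', 'H402Q', 'Q88K', 'W206A']
Mutations(Delta) = ['C331R', 'D294S', 'E963K', 'H402Q', 'Q88K', 'W206A']
Accumulating mutations along path to Mu:
  At Lambda: gained [] -> total []
  At Mu: gained ['D294S', 'W206A', 'H402Q'] -> total ['D294S', 'H402Q', 'W206A']
Mutations(Mu) = ['D294S', 'H402Q', 'W206A']
Intersection: ['C331R', 'D294S', 'E963K', 'H402Q', 'Q88K', 'W206A'] ∩ ['D294S', 'H402Q', 'W206A'] = ['D294S', 'H402Q', 'W206A']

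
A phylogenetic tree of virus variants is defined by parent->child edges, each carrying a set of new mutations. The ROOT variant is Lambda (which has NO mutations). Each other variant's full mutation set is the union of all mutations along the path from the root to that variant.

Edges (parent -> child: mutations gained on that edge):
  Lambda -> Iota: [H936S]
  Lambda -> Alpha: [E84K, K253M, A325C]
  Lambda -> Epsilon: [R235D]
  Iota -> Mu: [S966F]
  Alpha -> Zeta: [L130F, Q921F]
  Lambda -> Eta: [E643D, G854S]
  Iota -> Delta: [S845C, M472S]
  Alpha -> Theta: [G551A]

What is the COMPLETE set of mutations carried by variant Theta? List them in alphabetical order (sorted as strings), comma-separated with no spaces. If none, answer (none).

Answer: A325C,E84K,G551A,K253M

Derivation:
At Lambda: gained [] -> total []
At Alpha: gained ['E84K', 'K253M', 'A325C'] -> total ['A325C', 'E84K', 'K253M']
At Theta: gained ['G551A'] -> total ['A325C', 'E84K', 'G551A', 'K253M']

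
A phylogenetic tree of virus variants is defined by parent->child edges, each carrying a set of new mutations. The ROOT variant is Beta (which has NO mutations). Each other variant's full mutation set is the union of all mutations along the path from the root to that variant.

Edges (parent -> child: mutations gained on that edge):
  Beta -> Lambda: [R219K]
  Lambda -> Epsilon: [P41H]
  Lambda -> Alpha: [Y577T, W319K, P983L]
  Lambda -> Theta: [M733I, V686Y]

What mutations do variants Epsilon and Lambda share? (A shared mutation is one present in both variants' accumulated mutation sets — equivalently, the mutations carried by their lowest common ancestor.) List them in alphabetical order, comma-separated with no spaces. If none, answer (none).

Answer: R219K

Derivation:
Accumulating mutations along path to Epsilon:
  At Beta: gained [] -> total []
  At Lambda: gained ['R219K'] -> total ['R219K']
  At Epsilon: gained ['P41H'] -> total ['P41H', 'R219K']
Mutations(Epsilon) = ['P41H', 'R219K']
Accumulating mutations along path to Lambda:
  At Beta: gained [] -> total []
  At Lambda: gained ['R219K'] -> total ['R219K']
Mutations(Lambda) = ['R219K']
Intersection: ['P41H', 'R219K'] ∩ ['R219K'] = ['R219K']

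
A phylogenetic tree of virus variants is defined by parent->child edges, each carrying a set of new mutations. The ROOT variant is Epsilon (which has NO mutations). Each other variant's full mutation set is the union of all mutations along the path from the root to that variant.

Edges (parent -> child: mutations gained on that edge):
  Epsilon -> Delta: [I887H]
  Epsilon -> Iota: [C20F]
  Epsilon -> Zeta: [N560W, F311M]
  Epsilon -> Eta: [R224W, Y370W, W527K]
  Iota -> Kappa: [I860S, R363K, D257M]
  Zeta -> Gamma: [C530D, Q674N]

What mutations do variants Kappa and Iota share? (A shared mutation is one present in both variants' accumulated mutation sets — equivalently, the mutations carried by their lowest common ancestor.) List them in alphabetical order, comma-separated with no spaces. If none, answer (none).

Answer: C20F

Derivation:
Accumulating mutations along path to Kappa:
  At Epsilon: gained [] -> total []
  At Iota: gained ['C20F'] -> total ['C20F']
  At Kappa: gained ['I860S', 'R363K', 'D257M'] -> total ['C20F', 'D257M', 'I860S', 'R363K']
Mutations(Kappa) = ['C20F', 'D257M', 'I860S', 'R363K']
Accumulating mutations along path to Iota:
  At Epsilon: gained [] -> total []
  At Iota: gained ['C20F'] -> total ['C20F']
Mutations(Iota) = ['C20F']
Intersection: ['C20F', 'D257M', 'I860S', 'R363K'] ∩ ['C20F'] = ['C20F']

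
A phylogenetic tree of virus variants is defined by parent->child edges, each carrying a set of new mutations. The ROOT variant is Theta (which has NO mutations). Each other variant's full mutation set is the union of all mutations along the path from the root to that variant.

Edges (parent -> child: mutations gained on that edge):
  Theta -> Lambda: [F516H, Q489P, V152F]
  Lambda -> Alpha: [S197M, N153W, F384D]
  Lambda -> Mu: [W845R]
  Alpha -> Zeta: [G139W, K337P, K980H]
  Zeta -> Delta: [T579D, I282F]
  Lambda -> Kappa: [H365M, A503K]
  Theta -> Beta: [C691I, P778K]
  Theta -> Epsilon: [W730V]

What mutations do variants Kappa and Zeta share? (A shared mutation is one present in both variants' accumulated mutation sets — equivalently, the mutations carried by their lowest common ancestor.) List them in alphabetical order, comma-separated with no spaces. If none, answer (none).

Accumulating mutations along path to Kappa:
  At Theta: gained [] -> total []
  At Lambda: gained ['F516H', 'Q489P', 'V152F'] -> total ['F516H', 'Q489P', 'V152F']
  At Kappa: gained ['H365M', 'A503K'] -> total ['A503K', 'F516H', 'H365M', 'Q489P', 'V152F']
Mutations(Kappa) = ['A503K', 'F516H', 'H365M', 'Q489P', 'V152F']
Accumulating mutations along path to Zeta:
  At Theta: gained [] -> total []
  At Lambda: gained ['F516H', 'Q489P', 'V152F'] -> total ['F516H', 'Q489P', 'V152F']
  At Alpha: gained ['S197M', 'N153W', 'F384D'] -> total ['F384D', 'F516H', 'N153W', 'Q489P', 'S197M', 'V152F']
  At Zeta: gained ['G139W', 'K337P', 'K980H'] -> total ['F384D', 'F516H', 'G139W', 'K337P', 'K980H', 'N153W', 'Q489P', 'S197M', 'V152F']
Mutations(Zeta) = ['F384D', 'F516H', 'G139W', 'K337P', 'K980H', 'N153W', 'Q489P', 'S197M', 'V152F']
Intersection: ['A503K', 'F516H', 'H365M', 'Q489P', 'V152F'] ∩ ['F384D', 'F516H', 'G139W', 'K337P', 'K980H', 'N153W', 'Q489P', 'S197M', 'V152F'] = ['F516H', 'Q489P', 'V152F']

Answer: F516H,Q489P,V152F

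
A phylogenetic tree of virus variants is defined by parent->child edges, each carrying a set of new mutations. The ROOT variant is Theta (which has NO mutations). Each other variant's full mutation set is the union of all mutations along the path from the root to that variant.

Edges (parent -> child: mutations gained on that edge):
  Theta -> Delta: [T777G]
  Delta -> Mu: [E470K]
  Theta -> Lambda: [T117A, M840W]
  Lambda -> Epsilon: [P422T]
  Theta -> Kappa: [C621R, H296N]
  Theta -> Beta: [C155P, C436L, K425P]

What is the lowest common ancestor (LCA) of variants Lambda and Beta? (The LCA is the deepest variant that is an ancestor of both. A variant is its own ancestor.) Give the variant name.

Path from root to Lambda: Theta -> Lambda
  ancestors of Lambda: {Theta, Lambda}
Path from root to Beta: Theta -> Beta
  ancestors of Beta: {Theta, Beta}
Common ancestors: {Theta}
Walk up from Beta: Beta (not in ancestors of Lambda), Theta (in ancestors of Lambda)
Deepest common ancestor (LCA) = Theta

Answer: Theta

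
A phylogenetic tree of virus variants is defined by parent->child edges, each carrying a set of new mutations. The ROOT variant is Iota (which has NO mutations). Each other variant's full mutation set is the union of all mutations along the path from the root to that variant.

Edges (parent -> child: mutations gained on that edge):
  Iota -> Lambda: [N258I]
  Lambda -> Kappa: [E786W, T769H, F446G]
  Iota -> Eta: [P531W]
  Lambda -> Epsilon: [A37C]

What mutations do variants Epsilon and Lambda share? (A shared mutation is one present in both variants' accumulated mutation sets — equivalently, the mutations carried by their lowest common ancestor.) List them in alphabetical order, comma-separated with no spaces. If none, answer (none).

Accumulating mutations along path to Epsilon:
  At Iota: gained [] -> total []
  At Lambda: gained ['N258I'] -> total ['N258I']
  At Epsilon: gained ['A37C'] -> total ['A37C', 'N258I']
Mutations(Epsilon) = ['A37C', 'N258I']
Accumulating mutations along path to Lambda:
  At Iota: gained [] -> total []
  At Lambda: gained ['N258I'] -> total ['N258I']
Mutations(Lambda) = ['N258I']
Intersection: ['A37C', 'N258I'] ∩ ['N258I'] = ['N258I']

Answer: N258I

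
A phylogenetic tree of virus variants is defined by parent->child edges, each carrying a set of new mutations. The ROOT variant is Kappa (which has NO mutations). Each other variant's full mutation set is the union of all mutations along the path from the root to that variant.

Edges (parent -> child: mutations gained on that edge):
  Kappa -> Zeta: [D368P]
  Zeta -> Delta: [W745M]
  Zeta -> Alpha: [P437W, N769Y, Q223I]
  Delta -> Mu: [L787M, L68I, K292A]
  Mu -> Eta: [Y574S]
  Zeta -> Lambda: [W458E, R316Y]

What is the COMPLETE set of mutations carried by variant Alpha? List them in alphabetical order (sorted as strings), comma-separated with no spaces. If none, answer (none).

At Kappa: gained [] -> total []
At Zeta: gained ['D368P'] -> total ['D368P']
At Alpha: gained ['P437W', 'N769Y', 'Q223I'] -> total ['D368P', 'N769Y', 'P437W', 'Q223I']

Answer: D368P,N769Y,P437W,Q223I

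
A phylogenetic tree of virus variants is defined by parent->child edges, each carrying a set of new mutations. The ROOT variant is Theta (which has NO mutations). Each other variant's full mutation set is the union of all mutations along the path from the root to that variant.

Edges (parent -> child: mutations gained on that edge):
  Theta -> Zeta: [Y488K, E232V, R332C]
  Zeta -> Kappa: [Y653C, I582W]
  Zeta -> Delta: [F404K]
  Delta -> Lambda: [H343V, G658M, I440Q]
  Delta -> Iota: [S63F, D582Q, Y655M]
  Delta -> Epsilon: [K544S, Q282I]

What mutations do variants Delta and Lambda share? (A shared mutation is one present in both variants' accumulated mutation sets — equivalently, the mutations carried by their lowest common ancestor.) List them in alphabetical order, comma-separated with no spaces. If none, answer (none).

Accumulating mutations along path to Delta:
  At Theta: gained [] -> total []
  At Zeta: gained ['Y488K', 'E232V', 'R332C'] -> total ['E232V', 'R332C', 'Y488K']
  At Delta: gained ['F404K'] -> total ['E232V', 'F404K', 'R332C', 'Y488K']
Mutations(Delta) = ['E232V', 'F404K', 'R332C', 'Y488K']
Accumulating mutations along path to Lambda:
  At Theta: gained [] -> total []
  At Zeta: gained ['Y488K', 'E232V', 'R332C'] -> total ['E232V', 'R332C', 'Y488K']
  At Delta: gained ['F404K'] -> total ['E232V', 'F404K', 'R332C', 'Y488K']
  At Lambda: gained ['H343V', 'G658M', 'I440Q'] -> total ['E232V', 'F404K', 'G658M', 'H343V', 'I440Q', 'R332C', 'Y488K']
Mutations(Lambda) = ['E232V', 'F404K', 'G658M', 'H343V', 'I440Q', 'R332C', 'Y488K']
Intersection: ['E232V', 'F404K', 'R332C', 'Y488K'] ∩ ['E232V', 'F404K', 'G658M', 'H343V', 'I440Q', 'R332C', 'Y488K'] = ['E232V', 'F404K', 'R332C', 'Y488K']

Answer: E232V,F404K,R332C,Y488K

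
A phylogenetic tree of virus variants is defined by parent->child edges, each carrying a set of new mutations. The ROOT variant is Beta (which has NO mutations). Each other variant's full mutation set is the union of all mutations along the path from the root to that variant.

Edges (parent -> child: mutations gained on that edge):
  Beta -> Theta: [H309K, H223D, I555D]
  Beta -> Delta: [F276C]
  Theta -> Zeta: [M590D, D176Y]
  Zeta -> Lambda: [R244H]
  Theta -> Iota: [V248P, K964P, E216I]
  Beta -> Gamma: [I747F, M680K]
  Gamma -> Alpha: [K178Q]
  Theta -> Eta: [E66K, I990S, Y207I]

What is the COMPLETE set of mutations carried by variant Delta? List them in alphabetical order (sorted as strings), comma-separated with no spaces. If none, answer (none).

At Beta: gained [] -> total []
At Delta: gained ['F276C'] -> total ['F276C']

Answer: F276C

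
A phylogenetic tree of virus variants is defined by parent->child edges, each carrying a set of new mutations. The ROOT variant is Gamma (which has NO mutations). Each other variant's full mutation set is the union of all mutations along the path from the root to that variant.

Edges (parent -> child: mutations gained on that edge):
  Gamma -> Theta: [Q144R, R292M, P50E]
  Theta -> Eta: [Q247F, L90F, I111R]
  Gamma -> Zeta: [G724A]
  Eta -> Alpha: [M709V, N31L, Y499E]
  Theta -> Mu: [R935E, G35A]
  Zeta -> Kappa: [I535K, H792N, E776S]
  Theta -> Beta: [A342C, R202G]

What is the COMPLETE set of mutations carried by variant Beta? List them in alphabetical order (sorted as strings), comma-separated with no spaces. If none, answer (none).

At Gamma: gained [] -> total []
At Theta: gained ['Q144R', 'R292M', 'P50E'] -> total ['P50E', 'Q144R', 'R292M']
At Beta: gained ['A342C', 'R202G'] -> total ['A342C', 'P50E', 'Q144R', 'R202G', 'R292M']

Answer: A342C,P50E,Q144R,R202G,R292M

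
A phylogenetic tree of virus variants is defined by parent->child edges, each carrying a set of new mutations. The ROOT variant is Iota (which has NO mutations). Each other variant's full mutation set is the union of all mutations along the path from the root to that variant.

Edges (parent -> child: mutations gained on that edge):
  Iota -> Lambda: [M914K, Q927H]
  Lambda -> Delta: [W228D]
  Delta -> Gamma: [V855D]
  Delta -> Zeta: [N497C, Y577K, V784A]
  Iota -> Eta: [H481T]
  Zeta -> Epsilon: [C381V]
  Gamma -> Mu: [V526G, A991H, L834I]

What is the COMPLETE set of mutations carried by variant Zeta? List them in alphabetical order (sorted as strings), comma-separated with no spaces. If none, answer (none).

Answer: M914K,N497C,Q927H,V784A,W228D,Y577K

Derivation:
At Iota: gained [] -> total []
At Lambda: gained ['M914K', 'Q927H'] -> total ['M914K', 'Q927H']
At Delta: gained ['W228D'] -> total ['M914K', 'Q927H', 'W228D']
At Zeta: gained ['N497C', 'Y577K', 'V784A'] -> total ['M914K', 'N497C', 'Q927H', 'V784A', 'W228D', 'Y577K']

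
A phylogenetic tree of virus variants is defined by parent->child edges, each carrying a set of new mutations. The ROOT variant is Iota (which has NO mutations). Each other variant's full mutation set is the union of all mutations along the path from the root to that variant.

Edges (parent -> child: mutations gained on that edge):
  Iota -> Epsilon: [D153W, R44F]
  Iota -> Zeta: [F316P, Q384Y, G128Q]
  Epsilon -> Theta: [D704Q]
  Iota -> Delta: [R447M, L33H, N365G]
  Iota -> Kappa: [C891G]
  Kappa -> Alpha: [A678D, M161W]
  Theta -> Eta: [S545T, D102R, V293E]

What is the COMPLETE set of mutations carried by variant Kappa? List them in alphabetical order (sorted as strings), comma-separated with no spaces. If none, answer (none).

At Iota: gained [] -> total []
At Kappa: gained ['C891G'] -> total ['C891G']

Answer: C891G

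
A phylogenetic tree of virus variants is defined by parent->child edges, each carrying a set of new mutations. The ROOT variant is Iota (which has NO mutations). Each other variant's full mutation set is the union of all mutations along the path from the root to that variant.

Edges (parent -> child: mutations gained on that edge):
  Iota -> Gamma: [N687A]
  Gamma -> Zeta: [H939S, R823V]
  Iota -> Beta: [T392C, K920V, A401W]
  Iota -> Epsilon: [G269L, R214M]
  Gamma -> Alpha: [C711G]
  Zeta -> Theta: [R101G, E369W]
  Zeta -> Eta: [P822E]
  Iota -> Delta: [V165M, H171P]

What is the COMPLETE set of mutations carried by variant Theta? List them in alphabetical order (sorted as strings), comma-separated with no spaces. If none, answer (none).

Answer: E369W,H939S,N687A,R101G,R823V

Derivation:
At Iota: gained [] -> total []
At Gamma: gained ['N687A'] -> total ['N687A']
At Zeta: gained ['H939S', 'R823V'] -> total ['H939S', 'N687A', 'R823V']
At Theta: gained ['R101G', 'E369W'] -> total ['E369W', 'H939S', 'N687A', 'R101G', 'R823V']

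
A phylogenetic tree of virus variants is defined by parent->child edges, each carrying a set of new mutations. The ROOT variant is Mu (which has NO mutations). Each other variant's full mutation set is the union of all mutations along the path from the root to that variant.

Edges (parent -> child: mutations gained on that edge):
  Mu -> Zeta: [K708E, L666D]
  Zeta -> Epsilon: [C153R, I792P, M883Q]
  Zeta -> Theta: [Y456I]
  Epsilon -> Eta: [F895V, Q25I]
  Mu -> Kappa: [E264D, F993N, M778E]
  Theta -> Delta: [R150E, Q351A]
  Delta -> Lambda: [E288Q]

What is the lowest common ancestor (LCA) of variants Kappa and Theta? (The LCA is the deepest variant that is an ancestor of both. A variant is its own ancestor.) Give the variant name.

Answer: Mu

Derivation:
Path from root to Kappa: Mu -> Kappa
  ancestors of Kappa: {Mu, Kappa}
Path from root to Theta: Mu -> Zeta -> Theta
  ancestors of Theta: {Mu, Zeta, Theta}
Common ancestors: {Mu}
Walk up from Theta: Theta (not in ancestors of Kappa), Zeta (not in ancestors of Kappa), Mu (in ancestors of Kappa)
Deepest common ancestor (LCA) = Mu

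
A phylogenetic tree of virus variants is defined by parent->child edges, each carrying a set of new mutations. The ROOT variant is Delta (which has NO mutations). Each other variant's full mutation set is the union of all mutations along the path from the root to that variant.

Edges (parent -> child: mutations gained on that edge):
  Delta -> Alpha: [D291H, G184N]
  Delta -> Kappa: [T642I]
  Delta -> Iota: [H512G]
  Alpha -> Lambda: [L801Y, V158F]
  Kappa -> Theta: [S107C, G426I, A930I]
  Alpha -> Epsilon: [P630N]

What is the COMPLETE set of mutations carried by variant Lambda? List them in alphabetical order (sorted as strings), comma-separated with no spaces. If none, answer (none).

At Delta: gained [] -> total []
At Alpha: gained ['D291H', 'G184N'] -> total ['D291H', 'G184N']
At Lambda: gained ['L801Y', 'V158F'] -> total ['D291H', 'G184N', 'L801Y', 'V158F']

Answer: D291H,G184N,L801Y,V158F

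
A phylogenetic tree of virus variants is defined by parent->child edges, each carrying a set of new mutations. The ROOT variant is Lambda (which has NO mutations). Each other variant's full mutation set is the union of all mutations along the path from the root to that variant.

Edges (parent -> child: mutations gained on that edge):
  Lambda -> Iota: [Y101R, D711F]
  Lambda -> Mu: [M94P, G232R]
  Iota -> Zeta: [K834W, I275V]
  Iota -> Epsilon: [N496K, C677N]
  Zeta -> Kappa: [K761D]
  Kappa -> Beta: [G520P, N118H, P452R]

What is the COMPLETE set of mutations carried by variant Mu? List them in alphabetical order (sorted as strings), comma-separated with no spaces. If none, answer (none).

At Lambda: gained [] -> total []
At Mu: gained ['M94P', 'G232R'] -> total ['G232R', 'M94P']

Answer: G232R,M94P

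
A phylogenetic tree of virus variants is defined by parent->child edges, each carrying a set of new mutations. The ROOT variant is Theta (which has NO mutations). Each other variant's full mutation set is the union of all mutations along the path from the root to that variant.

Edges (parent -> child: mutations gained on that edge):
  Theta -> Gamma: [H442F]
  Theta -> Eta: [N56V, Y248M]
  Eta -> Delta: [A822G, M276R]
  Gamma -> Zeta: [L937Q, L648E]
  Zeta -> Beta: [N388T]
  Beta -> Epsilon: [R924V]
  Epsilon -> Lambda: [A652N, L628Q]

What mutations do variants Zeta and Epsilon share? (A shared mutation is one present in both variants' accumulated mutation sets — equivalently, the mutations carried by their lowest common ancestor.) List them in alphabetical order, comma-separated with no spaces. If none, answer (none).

Accumulating mutations along path to Zeta:
  At Theta: gained [] -> total []
  At Gamma: gained ['H442F'] -> total ['H442F']
  At Zeta: gained ['L937Q', 'L648E'] -> total ['H442F', 'L648E', 'L937Q']
Mutations(Zeta) = ['H442F', 'L648E', 'L937Q']
Accumulating mutations along path to Epsilon:
  At Theta: gained [] -> total []
  At Gamma: gained ['H442F'] -> total ['H442F']
  At Zeta: gained ['L937Q', 'L648E'] -> total ['H442F', 'L648E', 'L937Q']
  At Beta: gained ['N388T'] -> total ['H442F', 'L648E', 'L937Q', 'N388T']
  At Epsilon: gained ['R924V'] -> total ['H442F', 'L648E', 'L937Q', 'N388T', 'R924V']
Mutations(Epsilon) = ['H442F', 'L648E', 'L937Q', 'N388T', 'R924V']
Intersection: ['H442F', 'L648E', 'L937Q'] ∩ ['H442F', 'L648E', 'L937Q', 'N388T', 'R924V'] = ['H442F', 'L648E', 'L937Q']

Answer: H442F,L648E,L937Q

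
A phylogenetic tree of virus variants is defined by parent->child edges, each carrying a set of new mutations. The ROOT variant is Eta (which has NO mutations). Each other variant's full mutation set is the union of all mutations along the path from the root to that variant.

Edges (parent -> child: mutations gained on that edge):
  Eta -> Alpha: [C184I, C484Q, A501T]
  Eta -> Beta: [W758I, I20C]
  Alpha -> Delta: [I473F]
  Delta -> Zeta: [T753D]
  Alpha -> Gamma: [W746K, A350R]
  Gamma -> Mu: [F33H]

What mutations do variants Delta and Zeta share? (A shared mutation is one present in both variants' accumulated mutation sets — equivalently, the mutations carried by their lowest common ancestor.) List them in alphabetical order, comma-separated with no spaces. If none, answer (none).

Accumulating mutations along path to Delta:
  At Eta: gained [] -> total []
  At Alpha: gained ['C184I', 'C484Q', 'A501T'] -> total ['A501T', 'C184I', 'C484Q']
  At Delta: gained ['I473F'] -> total ['A501T', 'C184I', 'C484Q', 'I473F']
Mutations(Delta) = ['A501T', 'C184I', 'C484Q', 'I473F']
Accumulating mutations along path to Zeta:
  At Eta: gained [] -> total []
  At Alpha: gained ['C184I', 'C484Q', 'A501T'] -> total ['A501T', 'C184I', 'C484Q']
  At Delta: gained ['I473F'] -> total ['A501T', 'C184I', 'C484Q', 'I473F']
  At Zeta: gained ['T753D'] -> total ['A501T', 'C184I', 'C484Q', 'I473F', 'T753D']
Mutations(Zeta) = ['A501T', 'C184I', 'C484Q', 'I473F', 'T753D']
Intersection: ['A501T', 'C184I', 'C484Q', 'I473F'] ∩ ['A501T', 'C184I', 'C484Q', 'I473F', 'T753D'] = ['A501T', 'C184I', 'C484Q', 'I473F']

Answer: A501T,C184I,C484Q,I473F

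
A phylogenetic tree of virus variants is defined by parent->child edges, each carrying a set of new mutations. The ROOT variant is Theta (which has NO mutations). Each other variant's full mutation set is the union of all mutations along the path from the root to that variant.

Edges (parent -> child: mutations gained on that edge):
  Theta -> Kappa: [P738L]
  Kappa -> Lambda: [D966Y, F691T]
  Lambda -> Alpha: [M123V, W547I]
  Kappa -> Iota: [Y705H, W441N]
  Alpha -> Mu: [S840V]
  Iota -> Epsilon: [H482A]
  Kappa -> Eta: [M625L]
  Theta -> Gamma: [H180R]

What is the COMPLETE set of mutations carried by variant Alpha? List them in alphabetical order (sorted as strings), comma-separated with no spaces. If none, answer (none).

At Theta: gained [] -> total []
At Kappa: gained ['P738L'] -> total ['P738L']
At Lambda: gained ['D966Y', 'F691T'] -> total ['D966Y', 'F691T', 'P738L']
At Alpha: gained ['M123V', 'W547I'] -> total ['D966Y', 'F691T', 'M123V', 'P738L', 'W547I']

Answer: D966Y,F691T,M123V,P738L,W547I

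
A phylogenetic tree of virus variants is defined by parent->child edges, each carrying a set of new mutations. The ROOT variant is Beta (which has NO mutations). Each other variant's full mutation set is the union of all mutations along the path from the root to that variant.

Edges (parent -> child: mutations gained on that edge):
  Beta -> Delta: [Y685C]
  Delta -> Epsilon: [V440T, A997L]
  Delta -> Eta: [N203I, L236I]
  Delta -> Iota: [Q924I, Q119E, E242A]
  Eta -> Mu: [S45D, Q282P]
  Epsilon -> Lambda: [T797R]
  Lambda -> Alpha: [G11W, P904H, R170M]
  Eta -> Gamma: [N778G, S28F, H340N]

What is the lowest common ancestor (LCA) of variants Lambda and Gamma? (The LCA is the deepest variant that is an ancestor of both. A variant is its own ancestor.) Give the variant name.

Path from root to Lambda: Beta -> Delta -> Epsilon -> Lambda
  ancestors of Lambda: {Beta, Delta, Epsilon, Lambda}
Path from root to Gamma: Beta -> Delta -> Eta -> Gamma
  ancestors of Gamma: {Beta, Delta, Eta, Gamma}
Common ancestors: {Beta, Delta}
Walk up from Gamma: Gamma (not in ancestors of Lambda), Eta (not in ancestors of Lambda), Delta (in ancestors of Lambda), Beta (in ancestors of Lambda)
Deepest common ancestor (LCA) = Delta

Answer: Delta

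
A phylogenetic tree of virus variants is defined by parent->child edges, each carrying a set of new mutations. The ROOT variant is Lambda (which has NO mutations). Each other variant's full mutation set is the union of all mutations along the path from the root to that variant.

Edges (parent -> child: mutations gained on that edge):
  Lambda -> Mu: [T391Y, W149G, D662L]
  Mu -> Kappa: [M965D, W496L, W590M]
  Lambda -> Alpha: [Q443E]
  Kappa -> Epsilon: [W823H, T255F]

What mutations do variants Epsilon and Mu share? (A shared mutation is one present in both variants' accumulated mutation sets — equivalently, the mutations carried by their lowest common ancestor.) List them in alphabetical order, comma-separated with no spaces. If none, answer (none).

Answer: D662L,T391Y,W149G

Derivation:
Accumulating mutations along path to Epsilon:
  At Lambda: gained [] -> total []
  At Mu: gained ['T391Y', 'W149G', 'D662L'] -> total ['D662L', 'T391Y', 'W149G']
  At Kappa: gained ['M965D', 'W496L', 'W590M'] -> total ['D662L', 'M965D', 'T391Y', 'W149G', 'W496L', 'W590M']
  At Epsilon: gained ['W823H', 'T255F'] -> total ['D662L', 'M965D', 'T255F', 'T391Y', 'W149G', 'W496L', 'W590M', 'W823H']
Mutations(Epsilon) = ['D662L', 'M965D', 'T255F', 'T391Y', 'W149G', 'W496L', 'W590M', 'W823H']
Accumulating mutations along path to Mu:
  At Lambda: gained [] -> total []
  At Mu: gained ['T391Y', 'W149G', 'D662L'] -> total ['D662L', 'T391Y', 'W149G']
Mutations(Mu) = ['D662L', 'T391Y', 'W149G']
Intersection: ['D662L', 'M965D', 'T255F', 'T391Y', 'W149G', 'W496L', 'W590M', 'W823H'] ∩ ['D662L', 'T391Y', 'W149G'] = ['D662L', 'T391Y', 'W149G']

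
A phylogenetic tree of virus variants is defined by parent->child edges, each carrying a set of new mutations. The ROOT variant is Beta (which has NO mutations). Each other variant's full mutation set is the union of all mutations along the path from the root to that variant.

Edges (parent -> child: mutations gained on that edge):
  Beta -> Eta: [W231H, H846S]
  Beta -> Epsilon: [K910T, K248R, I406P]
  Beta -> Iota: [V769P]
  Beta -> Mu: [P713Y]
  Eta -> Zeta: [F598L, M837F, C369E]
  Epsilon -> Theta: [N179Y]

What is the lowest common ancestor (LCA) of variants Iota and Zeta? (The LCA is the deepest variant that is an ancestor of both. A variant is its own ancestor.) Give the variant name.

Answer: Beta

Derivation:
Path from root to Iota: Beta -> Iota
  ancestors of Iota: {Beta, Iota}
Path from root to Zeta: Beta -> Eta -> Zeta
  ancestors of Zeta: {Beta, Eta, Zeta}
Common ancestors: {Beta}
Walk up from Zeta: Zeta (not in ancestors of Iota), Eta (not in ancestors of Iota), Beta (in ancestors of Iota)
Deepest common ancestor (LCA) = Beta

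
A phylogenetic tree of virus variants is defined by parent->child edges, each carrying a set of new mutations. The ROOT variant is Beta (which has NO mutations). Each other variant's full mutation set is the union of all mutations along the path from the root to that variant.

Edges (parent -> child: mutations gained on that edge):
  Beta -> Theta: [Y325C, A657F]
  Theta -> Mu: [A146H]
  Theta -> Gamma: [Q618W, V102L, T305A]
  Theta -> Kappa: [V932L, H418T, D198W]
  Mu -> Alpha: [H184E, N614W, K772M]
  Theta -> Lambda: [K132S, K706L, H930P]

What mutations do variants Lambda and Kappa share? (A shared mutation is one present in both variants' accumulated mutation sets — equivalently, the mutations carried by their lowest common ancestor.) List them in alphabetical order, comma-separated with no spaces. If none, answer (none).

Answer: A657F,Y325C

Derivation:
Accumulating mutations along path to Lambda:
  At Beta: gained [] -> total []
  At Theta: gained ['Y325C', 'A657F'] -> total ['A657F', 'Y325C']
  At Lambda: gained ['K132S', 'K706L', 'H930P'] -> total ['A657F', 'H930P', 'K132S', 'K706L', 'Y325C']
Mutations(Lambda) = ['A657F', 'H930P', 'K132S', 'K706L', 'Y325C']
Accumulating mutations along path to Kappa:
  At Beta: gained [] -> total []
  At Theta: gained ['Y325C', 'A657F'] -> total ['A657F', 'Y325C']
  At Kappa: gained ['V932L', 'H418T', 'D198W'] -> total ['A657F', 'D198W', 'H418T', 'V932L', 'Y325C']
Mutations(Kappa) = ['A657F', 'D198W', 'H418T', 'V932L', 'Y325C']
Intersection: ['A657F', 'H930P', 'K132S', 'K706L', 'Y325C'] ∩ ['A657F', 'D198W', 'H418T', 'V932L', 'Y325C'] = ['A657F', 'Y325C']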